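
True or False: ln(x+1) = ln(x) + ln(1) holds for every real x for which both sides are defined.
Claim: ln(x+1) = ln(x) + ln(1).
Test a specific point where both sides are defined: x = 3.
LHS = ln(x+1) ≈ 1.3863
RHS = ln(x) + ln(1) ≈ 1.0986
Since 1.3863 ≠ 1.0986, the equation fails at this point, so it cannot hold for every real x for which both sides are defined.
ln(1) = 0, so the right side is just ln(x), which differs from ln(x+1).

Conclusion: False.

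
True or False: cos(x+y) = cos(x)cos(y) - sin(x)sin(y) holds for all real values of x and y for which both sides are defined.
True.

Claim: cos(x+y) = cos(x)cos(y) - sin(x)sin(y).
Reasoning: By Euler's formula e^(i(x+y)) = e^(ix)·e^(iy) = (cos x + i·sin x)(cos y + i·sin y). The real part of the left side is cos(x+y); the real part of the product is cos(x)cos(y) - sin(x)sin(y) (since i·i = -1).
So the two sides agree for all real values of x and y for which both sides are defined.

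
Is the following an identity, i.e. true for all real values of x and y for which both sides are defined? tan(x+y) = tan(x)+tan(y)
Claim: tan(x+y) = tan(x)+tan(y).
Test a specific point where both sides are defined: x = π/3, y = π/4.
LHS = tan(x+y) ≈ -3.7321
RHS = tan(x)+tan(y) ≈ 2.7321
Since -3.7321 ≠ 2.7321, the equation fails at this point, so it cannot hold for all real values of x and y for which both sides are defined.
The correct formula is tan(x+y) = (tan(x) + tan(y))/(1 - tan(x)tan(y)).

Conclusion: No, this is NOT an identity.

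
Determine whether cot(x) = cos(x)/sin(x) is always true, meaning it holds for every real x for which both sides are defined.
Yes, this is an identity.

Claim: cot(x) = cos(x)/sin(x).
Reasoning: cot(x) is defined as 1/tan(x) = 1/(sin(x)/cos(x)) = cos(x)/sin(x), wherever sin(x) ≠ 0.
So the two sides agree for every real x for which both sides are defined.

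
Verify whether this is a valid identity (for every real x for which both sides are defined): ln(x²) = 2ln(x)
Claim: ln(x²) = 2ln(x).
Reasoning: The right side requires x > 0. For x > 0, x² = (e^(ln x))² = e^(2ln x), so ln(x²) = 2ln(x). (For x < 0 the right side is undefined, so those values are outside the claim.)
So the two sides agree for every real x for which both sides are defined.

Conclusion: Yes, this is an identity.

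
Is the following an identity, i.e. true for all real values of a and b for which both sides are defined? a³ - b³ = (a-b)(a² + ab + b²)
Yes, this is an identity.

Claim: a³ - b³ = (a-b)(a² + ab + b²).
Reasoning: Expand the right side: (a-b)(a² + ab + b²) = a³ + a²b + ab² - a²b - ab² - b³ = a³ - b³ (the middle terms cancel in pairs).
So the two sides agree for all real values of a and b for which both sides are defined.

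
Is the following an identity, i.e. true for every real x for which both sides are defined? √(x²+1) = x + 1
No, this is NOT an identity.

Claim: √(x²+1) = x + 1.
Test a specific point where both sides are defined: x = -3.
LHS = √(x²+1) ≈ 3.1623
RHS = x + 1 ≈ -2.0000
Since 3.1623 ≠ -2.0000, the equation fails at this point, so it cannot hold for every real x for which both sides are defined.
(x+1)² = x² + 2x + 1 ≠ x² + 1 unless x = 0.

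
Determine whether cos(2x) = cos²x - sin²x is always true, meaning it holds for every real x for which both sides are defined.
Yes, this is an identity.

Claim: cos(2x) = cos²x - sin²x.
Reasoning: Put y = x in the addition formula cos(x+y) = cos(x)cos(y) - sin(x)sin(y): cos(2x) = cos²x - sin²x.
So the two sides agree for every real x for which both sides are defined.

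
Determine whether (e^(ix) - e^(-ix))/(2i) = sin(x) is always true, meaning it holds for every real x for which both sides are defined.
Claim: (e^(ix) - e^(-ix))/(2i) = sin(x).
Reasoning: By Euler's formula e^(ix) = cos(x) + i·sin(x) and e^(-ix) = cos(x) - i·sin(x). Subtracting cancels the cosine terms: e^(ix) - e^(-ix) = 2i·sin(x); divide by 2i.
So the two sides agree for every real x for which both sides are defined.

Conclusion: Yes, this is an identity.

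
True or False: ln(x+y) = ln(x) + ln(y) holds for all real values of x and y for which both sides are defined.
Claim: ln(x+y) = ln(x) + ln(y).
Test a specific point where both sides are defined: x = 4, y = 1/2.
LHS = ln(x+y) ≈ 1.5041
RHS = ln(x) + ln(y) ≈ 0.6931
Since 1.5041 ≠ 0.6931, the equation fails at this point, so it cannot hold for all real values of x and y for which both sides are defined.
ln(x) + ln(y) = ln(xy), not ln(x+y).

Conclusion: False.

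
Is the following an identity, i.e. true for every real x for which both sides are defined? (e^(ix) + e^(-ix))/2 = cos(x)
Yes, this is an identity.

Claim: (e^(ix) + e^(-ix))/2 = cos(x).
Reasoning: By Euler's formula e^(ix) = cos(x) + i·sin(x) and e^(-ix) = cos(x) - i·sin(x). Adding cancels the sine terms: e^(ix) + e^(-ix) = 2cos(x); divide by 2.
So the two sides agree for every real x for which both sides are defined.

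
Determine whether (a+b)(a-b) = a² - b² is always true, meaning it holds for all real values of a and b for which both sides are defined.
Claim: (a+b)(a-b) = a² - b².
Reasoning: Expand: (a+b)(a-b) = a² - ab + ba - b² = a² - b² (the cross terms cancel).
So the two sides agree for all real values of a and b for which both sides are defined.

Conclusion: Yes, this is an identity.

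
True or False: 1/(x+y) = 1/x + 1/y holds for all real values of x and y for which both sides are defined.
Claim: 1/(x+y) = 1/x + 1/y.
Test a specific point where both sides are defined: x = 3, y = 3/2.
LHS = 1/(x+y) ≈ 0.2222
RHS = 1/x + 1/y ≈ 1.0000
Since 0.2222 ≠ 1.0000, the equation fails at this point, so it cannot hold for all real values of x and y for which both sides are defined.
1/x + 1/y = (x+y)/(xy), which is not 1/(x+y).

Conclusion: False.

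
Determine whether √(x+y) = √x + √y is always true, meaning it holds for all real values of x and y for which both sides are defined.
No, this is NOT an identity.

Claim: √(x+y) = √x + √y.
Test a specific point where both sides are defined: x = 2, y = 1/2.
LHS = √(x+y) ≈ 1.5811
RHS = √x + √y ≈ 2.1213
Since 1.5811 ≠ 2.1213, the equation fails at this point, so it cannot hold for all real values of x and y for which both sides are defined.
Squaring the right side gives x + 2√(xy) + y, not x + y.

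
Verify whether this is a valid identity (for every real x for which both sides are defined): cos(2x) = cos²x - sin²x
Claim: cos(2x) = cos²x - sin²x.
Reasoning: Put y = x in the addition formula cos(x+y) = cos(x)cos(y) - sin(x)sin(y): cos(2x) = cos²x - sin²x.
So the two sides agree for every real x for which both sides are defined.

Conclusion: Yes, this is an identity.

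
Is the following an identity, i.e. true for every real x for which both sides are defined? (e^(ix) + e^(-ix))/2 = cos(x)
Claim: (e^(ix) + e^(-ix))/2 = cos(x).
Reasoning: By Euler's formula e^(ix) = cos(x) + i·sin(x) and e^(-ix) = cos(x) - i·sin(x). Adding cancels the sine terms: e^(ix) + e^(-ix) = 2cos(x); divide by 2.
So the two sides agree for every real x for which both sides are defined.

Conclusion: Yes, this is an identity.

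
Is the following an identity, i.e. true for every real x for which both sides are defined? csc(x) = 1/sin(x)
Yes, this is an identity.

Claim: csc(x) = 1/sin(x).
Reasoning: csc(x) is by definition the reciprocal of sin(x), wherever sin(x) ≠ 0.
So the two sides agree for every real x for which both sides are defined.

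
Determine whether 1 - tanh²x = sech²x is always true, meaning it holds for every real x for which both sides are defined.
Claim: 1 - tanh²x = sech²x.
Reasoning: Divide cosh²x - sinh²x = 1 through by cosh²x (never zero): 1 - tanh²x = 1/cosh²x = sech²x.
So the two sides agree for every real x for which both sides are defined.

Conclusion: Yes, this is an identity.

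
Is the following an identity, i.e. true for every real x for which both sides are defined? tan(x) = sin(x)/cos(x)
Yes, this is an identity.

Claim: tan(x) = sin(x)/cos(x).
Reasoning: For an angle x whose terminal point on the unit circle is (cos x, sin x), tan(x) is defined as the ratio (second coordinate)/(first coordinate) = sin(x)/cos(x), wherever cos(x) ≠ 0.
So the two sides agree for every real x for which both sides are defined.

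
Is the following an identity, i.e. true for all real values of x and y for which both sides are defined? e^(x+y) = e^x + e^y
Claim: e^(x+y) = e^x + e^y.
Test a specific point where both sides are defined: x = -3, y = 1/2.
LHS = e^(x+y) ≈ 0.0821
RHS = e^x + e^y ≈ 1.6985
Since 0.0821 ≠ 1.6985, the equation fails at this point, so it cannot hold for all real values of x and y for which both sides are defined.
The correct rule is e^(x+y) = e^x · e^y (a product, not a sum).

Conclusion: No, this is NOT an identity.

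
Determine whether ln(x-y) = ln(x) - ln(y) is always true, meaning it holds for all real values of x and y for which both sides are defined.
No, this is NOT an identity.

Claim: ln(x-y) = ln(x) - ln(y).
Test a specific point where both sides are defined: x = 4, y = 1.
LHS = ln(x-y) ≈ 1.0986
RHS = ln(x) - ln(y) ≈ 1.3863
Since 1.0986 ≠ 1.3863, the equation fails at this point, so it cannot hold for all real values of x and y for which both sides are defined.
ln(x) - ln(y) = ln(x/y), not ln(x-y).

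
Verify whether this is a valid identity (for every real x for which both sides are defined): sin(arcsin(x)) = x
Claim: sin(arcsin(x)) = x.
Reasoning: For -1 ≤ x ≤ 1 (where arcsin is defined), arcsin(x) is by definition an angle whose sine equals x. Taking the sine of that angle returns x. (Note the other order, arcsin(sin x) = x, is NOT an identity.)
So the two sides agree for every real x for which both sides are defined.

Conclusion: Yes, this is an identity.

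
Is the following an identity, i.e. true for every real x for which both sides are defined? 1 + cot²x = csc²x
Claim: 1 + cot²x = csc²x.
Reasoning: Start from sin²x + cos²x = 1 and divide every term by sin²x (allowed wherever cot x and csc x are defined): 1 + cot²x = 1/sin²x = csc²x.
So the two sides agree for every real x for which both sides are defined.

Conclusion: Yes, this is an identity.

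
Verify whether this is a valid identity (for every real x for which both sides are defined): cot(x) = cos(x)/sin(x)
Yes, this is an identity.

Claim: cot(x) = cos(x)/sin(x).
Reasoning: cot(x) is defined as 1/tan(x) = 1/(sin(x)/cos(x)) = cos(x)/sin(x), wherever sin(x) ≠ 0.
So the two sides agree for every real x for which both sides are defined.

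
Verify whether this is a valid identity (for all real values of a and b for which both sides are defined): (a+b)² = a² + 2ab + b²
Claim: (a+b)² = a² + 2ab + b².
Reasoning: Expand: (a+b)² = (a+b)(a+b) = a·a + a·b + b·a + b·b = a² + 2ab + b².
So the two sides agree for all real values of a and b for which both sides are defined.

Conclusion: Yes, this is an identity.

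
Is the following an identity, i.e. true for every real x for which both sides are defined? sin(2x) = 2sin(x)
No, this is NOT an identity.

Claim: sin(2x) = 2sin(x).
Test a specific point where both sides are defined: x = π/2.
LHS = sin(2x) ≈ 0.0000
RHS = 2sin(x) ≈ 2.0000
Since 0.0000 ≠ 2.0000, the equation fails at this point, so it cannot hold for every real x for which both sides are defined.
The correct double-angle formula is sin(2x) = 2sin(x)cos(x).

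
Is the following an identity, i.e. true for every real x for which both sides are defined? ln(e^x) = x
Yes, this is an identity.

Claim: ln(e^x) = x.
Reasoning: ln is the inverse of the exponential: ln(e^x) asks for the exponent p with e^p = e^x, and since e^p is one-to-one that exponent is p = x.
So the two sides agree for every real x for which both sides are defined.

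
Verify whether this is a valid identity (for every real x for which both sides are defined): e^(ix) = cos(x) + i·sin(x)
Yes, this is an identity.

Claim: e^(ix) = cos(x) + i·sin(x).
Reasoning: Euler's formula. Expand e^(ix) = Σ (ix)^k / k!. Since i² = -1, the even-k terms are Σ (-1)^m x^(2m)/(2m)! = cos(x) and the odd-k terms are i · Σ (-1)^m x^(2m+1)/(2m+1)! = i·sin(x).
So the two sides agree for every real x for which both sides are defined.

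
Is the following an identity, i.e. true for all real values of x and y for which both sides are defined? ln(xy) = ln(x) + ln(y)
Claim: ln(xy) = ln(x) + ln(y).
Reasoning: Both sides are simultaneously defined only when x, y > 0. Write x = e^p, y = e^q (p = ln x, q = ln y). Then xy = e^p · e^q = e^(p+q), so ln(xy) = p + q = ln(x) + ln(y).
So the two sides agree for all real values of x and y for which both sides are defined.

Conclusion: Yes, this is an identity.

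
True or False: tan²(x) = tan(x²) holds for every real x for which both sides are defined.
Claim: tan²(x) = tan(x²).
Test a specific point where both sides are defined: x = π/3.
LHS = tan²(x) ≈ 3.0000
RHS = tan(x²) ≈ 1.9485
Since 3.0000 ≠ 1.9485, the equation fails at this point, so it cannot hold for every real x for which both sides are defined.
tan²(x) means (tan x)², squaring the output; tan(x²) squares the input. These are different functions.

Conclusion: False.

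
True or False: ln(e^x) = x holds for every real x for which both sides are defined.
Claim: ln(e^x) = x.
Reasoning: ln is the inverse of the exponential: ln(e^x) asks for the exponent p with e^p = e^x, and since e^p is one-to-one that exponent is p = x.
So the two sides agree for every real x for which both sides are defined.

Conclusion: True.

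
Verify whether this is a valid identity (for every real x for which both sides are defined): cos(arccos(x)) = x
Yes, this is an identity.

Claim: cos(arccos(x)) = x.
Reasoning: For -1 ≤ x ≤ 1 (where arccos is defined), arccos(x) is by definition an angle whose cosine equals x. Taking the cosine of that angle returns x. (Note the other order, arccos(cos x) = x, is NOT an identity.)
So the two sides agree for every real x for which both sides are defined.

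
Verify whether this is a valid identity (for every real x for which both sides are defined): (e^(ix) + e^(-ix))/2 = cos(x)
Yes, this is an identity.

Claim: (e^(ix) + e^(-ix))/2 = cos(x).
Reasoning: By Euler's formula e^(ix) = cos(x) + i·sin(x) and e^(-ix) = cos(x) - i·sin(x). Adding cancels the sine terms: e^(ix) + e^(-ix) = 2cos(x); divide by 2.
So the two sides agree for every real x for which both sides are defined.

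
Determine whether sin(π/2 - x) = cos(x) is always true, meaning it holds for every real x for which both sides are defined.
Claim: sin(π/2 - x) = cos(x).
Reasoning: Use sin(u - v) = sin(u)cos(v) - cos(u)sin(v) with u = π/2, v = x: sin(π/2)cos(x) - cos(π/2)sin(x) = 1·cos(x) - 0·sin(x) = cos(x).
So the two sides agree for every real x for which both sides are defined.

Conclusion: Yes, this is an identity.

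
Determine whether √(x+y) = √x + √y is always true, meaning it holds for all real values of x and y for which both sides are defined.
No, this is NOT an identity.

Claim: √(x+y) = √x + √y.
Test a specific point where both sides are defined: x = 3, y = 1.
LHS = √(x+y) ≈ 2.0000
RHS = √x + √y ≈ 2.7321
Since 2.0000 ≠ 2.7321, the equation fails at this point, so it cannot hold for all real values of x and y for which both sides are defined.
Squaring the right side gives x + 2√(xy) + y, not x + y.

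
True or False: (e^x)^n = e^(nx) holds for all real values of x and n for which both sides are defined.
True.

Claim: (e^x)^n = e^(nx).
Reasoning: e^x is a positive real number, and for a positive base B and real exponent n, B^n = e^(n·ln B). With B = e^x, ln B = x, so (e^x)^n = e^(n·x).
So the two sides agree for all real values of x and n for which both sides are defined.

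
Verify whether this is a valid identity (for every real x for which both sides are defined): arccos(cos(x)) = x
No, this is NOT an identity.

Claim: arccos(cos(x)) = x.
Test a specific point where both sides are defined: x = -π/4.
LHS = arccos(cos(x)) ≈ 0.7854
RHS = x ≈ -0.7854
Since 0.7854 ≠ -0.7854, the equation fails at this point, so it cannot hold for every real x for which both sides are defined.
arccos only returns values in [0, π], so arccos(cos(x)) = x holds only for x in that interval, not for all real x.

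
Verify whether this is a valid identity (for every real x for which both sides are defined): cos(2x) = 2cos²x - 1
Claim: cos(2x) = 2cos²x - 1.
Reasoning: cos(2x) = cos²x - sin²x. Replace sin²x by 1 - cos²x: cos²x - (1 - cos²x) = 2cos²x - 1.
So the two sides agree for every real x for which both sides are defined.

Conclusion: Yes, this is an identity.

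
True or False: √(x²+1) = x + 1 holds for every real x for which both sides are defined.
Claim: √(x²+1) = x + 1.
Test a specific point where both sides are defined: x = -2.
LHS = √(x²+1) ≈ 2.2361
RHS = x + 1 ≈ -1.0000
Since 2.2361 ≠ -1.0000, the equation fails at this point, so it cannot hold for every real x for which both sides are defined.
(x+1)² = x² + 2x + 1 ≠ x² + 1 unless x = 0.

Conclusion: False.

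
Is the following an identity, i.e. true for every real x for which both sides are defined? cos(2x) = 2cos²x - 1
Yes, this is an identity.

Claim: cos(2x) = 2cos²x - 1.
Reasoning: cos(2x) = cos²x - sin²x. Replace sin²x by 1 - cos²x: cos²x - (1 - cos²x) = 2cos²x - 1.
So the two sides agree for every real x for which both sides are defined.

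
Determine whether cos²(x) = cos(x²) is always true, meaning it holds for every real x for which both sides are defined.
Claim: cos²(x) = cos(x²).
Test a specific point where both sides are defined: x = -π/2.
LHS = cos²(x) ≈ 0.0000
RHS = cos(x²) ≈ -0.7812
Since 0.0000 ≠ -0.7812, the equation fails at this point, so it cannot hold for every real x for which both sides are defined.
cos²(x) means (cos x)², squaring the output; cos(x²) squares the input. These are different functions.

Conclusion: No, this is NOT an identity.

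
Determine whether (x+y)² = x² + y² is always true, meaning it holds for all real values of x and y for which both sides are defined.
No, this is NOT an identity.

Claim: (x+y)² = x² + y².
Test a specific point where both sides are defined: x = 3/2, y = -2.
LHS = (x+y)² ≈ 0.2500
RHS = x² + y² ≈ 6.2500
Since 0.2500 ≠ 6.2500, the equation fails at this point, so it cannot hold for all real values of x and y for which both sides are defined.
The correct expansion is (x+y)² = x² + 2xy + y²; the cross term 2xy is missing.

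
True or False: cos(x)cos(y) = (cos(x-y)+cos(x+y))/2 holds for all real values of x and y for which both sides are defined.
Claim: cos(x)cos(y) = (cos(x-y)+cos(x+y))/2.
Reasoning: cos(x-y) = cos(x)cos(y) + sin(x)sin(y) and cos(x+y) = cos(x)cos(y) - sin(x)sin(y). Adding, cos(x-y) + cos(x+y) = 2cos(x)cos(y); divide by 2.
So the two sides agree for all real values of x and y for which both sides are defined.

Conclusion: True.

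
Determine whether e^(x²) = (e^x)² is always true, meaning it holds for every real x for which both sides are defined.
Claim: e^(x²) = (e^x)².
Test a specific point where both sides are defined: x = -1.
LHS = e^(x²) ≈ 2.7183
RHS = (e^x)² ≈ 0.1353
Since 2.7183 ≠ 0.1353, the equation fails at this point, so it cannot hold for every real x for which both sides are defined.
(e^x)² = e^(2x), and 2x ≠ x² in general.

Conclusion: No, this is NOT an identity.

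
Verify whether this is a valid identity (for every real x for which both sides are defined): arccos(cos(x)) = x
No, this is NOT an identity.

Claim: arccos(cos(x)) = x.
Test a specific point where both sides are defined: x = -π/4.
LHS = arccos(cos(x)) ≈ 0.7854
RHS = x ≈ -0.7854
Since 0.7854 ≠ -0.7854, the equation fails at this point, so it cannot hold for every real x for which both sides are defined.
arccos only returns values in [0, π], so arccos(cos(x)) = x holds only for x in that interval, not for all real x.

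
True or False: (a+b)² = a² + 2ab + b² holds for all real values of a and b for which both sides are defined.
True.

Claim: (a+b)² = a² + 2ab + b².
Reasoning: Expand: (a+b)² = (a+b)(a+b) = a·a + a·b + b·a + b·b = a² + 2ab + b².
So the two sides agree for all real values of a and b for which both sides are defined.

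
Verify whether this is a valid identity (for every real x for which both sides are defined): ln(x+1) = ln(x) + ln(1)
Claim: ln(x+1) = ln(x) + ln(1).
Test a specific point where both sides are defined: x = 3/2.
LHS = ln(x+1) ≈ 0.9163
RHS = ln(x) + ln(1) ≈ 0.4055
Since 0.9163 ≠ 0.4055, the equation fails at this point, so it cannot hold for every real x for which both sides are defined.
ln(1) = 0, so the right side is just ln(x), which differs from ln(x+1).

Conclusion: No, this is NOT an identity.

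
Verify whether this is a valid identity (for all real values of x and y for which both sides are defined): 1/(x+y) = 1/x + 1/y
Claim: 1/(x+y) = 1/x + 1/y.
Test a specific point where both sides are defined: x = 1, y = 3.
LHS = 1/(x+y) ≈ 0.2500
RHS = 1/x + 1/y ≈ 1.3333
Since 0.2500 ≠ 1.3333, the equation fails at this point, so it cannot hold for all real values of x and y for which both sides are defined.
1/x + 1/y = (x+y)/(xy), which is not 1/(x+y).

Conclusion: No, this is NOT an identity.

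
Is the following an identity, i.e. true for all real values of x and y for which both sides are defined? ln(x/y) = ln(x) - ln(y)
Claim: ln(x/y) = ln(x) - ln(y).
Reasoning: Both sides are simultaneously defined only when x, y > 0. Write x = e^p, y = e^q. Then x/y = e^(p-q), so ln(x/y) = p - q = ln(x) - ln(y).
So the two sides agree for all real values of x and y for which both sides are defined.

Conclusion: Yes, this is an identity.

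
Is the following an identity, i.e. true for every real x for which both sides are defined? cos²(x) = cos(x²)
No, this is NOT an identity.

Claim: cos²(x) = cos(x²).
Test a specific point where both sides are defined: x = 3π/4.
LHS = cos²(x) ≈ 0.5000
RHS = cos(x²) ≈ 0.7442
Since 0.5000 ≠ 0.7442, the equation fails at this point, so it cannot hold for every real x for which both sides are defined.
cos²(x) means (cos x)², squaring the output; cos(x²) squares the input. These are different functions.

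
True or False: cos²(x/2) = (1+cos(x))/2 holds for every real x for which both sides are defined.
True.

Claim: cos²(x/2) = (1+cos(x))/2.
Reasoning: Use cos(2θ) = 2cos²θ - 1 with θ = x/2: cos(x) = 2cos²(x/2) - 1. Solving for cos²(x/2) gives (1 + cos(x))/2.
So the two sides agree for every real x for which both sides are defined.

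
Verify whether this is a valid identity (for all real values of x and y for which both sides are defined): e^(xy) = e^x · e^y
Claim: e^(xy) = e^x · e^y.
Test a specific point where both sides are defined: x = 3, y = -3.
LHS = e^(xy) ≈ 0.0001
RHS = e^x · e^y ≈ 1.0000
Since 0.0001 ≠ 1.0000, the equation fails at this point, so it cannot hold for all real values of x and y for which both sides are defined.
e^x · e^y = e^(x+y), not e^(xy).

Conclusion: No, this is NOT an identity.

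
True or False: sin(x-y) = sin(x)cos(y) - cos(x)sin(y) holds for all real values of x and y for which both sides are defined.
Claim: sin(x-y) = sin(x)cos(y) - cos(x)sin(y).
Reasoning: Replace y by -y in sin(x+y) = sin(x)cos(y) + cos(x)sin(y) and use cos(-y) = cos(y), sin(-y) = -sin(y): sin(x-y) = sin(x)cos(y) - cos(x)sin(y).
So the two sides agree for all real values of x and y for which both sides are defined.

Conclusion: True.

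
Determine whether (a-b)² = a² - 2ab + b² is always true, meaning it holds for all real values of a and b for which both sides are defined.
Claim: (a-b)² = a² - 2ab + b².
Reasoning: Expand: (a-b)² = (a-b)(a-b) = a·a - a·b - b·a + b·b = a² - 2ab + b².
So the two sides agree for all real values of a and b for which both sides are defined.

Conclusion: Yes, this is an identity.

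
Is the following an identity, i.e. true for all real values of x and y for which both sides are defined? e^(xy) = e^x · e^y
Claim: e^(xy) = e^x · e^y.
Test a specific point where both sides are defined: x = 4, y = 2.
LHS = e^(xy) ≈ 2980.9580
RHS = e^x · e^y ≈ 403.4288
Since 2980.9580 ≠ 403.4288, the equation fails at this point, so it cannot hold for all real values of x and y for which both sides are defined.
e^x · e^y = e^(x+y), not e^(xy).

Conclusion: No, this is NOT an identity.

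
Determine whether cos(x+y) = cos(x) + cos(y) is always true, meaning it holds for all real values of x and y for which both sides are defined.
Claim: cos(x+y) = cos(x) + cos(y).
Test a specific point where both sides are defined: x = π, y = -π/6.
LHS = cos(x+y) ≈ -0.8660
RHS = cos(x) + cos(y) ≈ -0.1340
Since -0.8660 ≠ -0.1340, the equation fails at this point, so it cannot hold for all real values of x and y for which both sides are defined.
The correct expansion is cos(x+y) = cos(x)cos(y) - sin(x)sin(y); cosine is not additive.

Conclusion: No, this is NOT an identity.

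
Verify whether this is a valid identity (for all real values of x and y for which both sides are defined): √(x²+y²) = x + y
No, this is NOT an identity.

Claim: √(x²+y²) = x + y.
Test a specific point where both sides are defined: x = 3, y = -1.
LHS = √(x²+y²) ≈ 3.1623
RHS = x + y ≈ 2.0000
Since 3.1623 ≠ 2.0000, the equation fails at this point, so it cannot hold for all real values of x and y for which both sides are defined.
(x+y)² = x² + 2xy + y², not x² + y², so the square root does not split this way.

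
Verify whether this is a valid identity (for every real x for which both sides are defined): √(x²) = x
Claim: √(x²) = x.
Test a specific point where both sides are defined: x = -3.
LHS = √(x²) ≈ 3.0000
RHS = x ≈ -3.0000
Since 3.0000 ≠ -3.0000, the equation fails at this point, so it cannot hold for every real x for which both sides are defined.
√(x²) = |x|, which differs from x whenever x < 0 (both sides are defined for every real x).

Conclusion: No, this is NOT an identity.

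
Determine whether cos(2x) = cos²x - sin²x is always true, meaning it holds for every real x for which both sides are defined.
Claim: cos(2x) = cos²x - sin²x.
Reasoning: Put y = x in the addition formula cos(x+y) = cos(x)cos(y) - sin(x)sin(y): cos(2x) = cos²x - sin²x.
So the two sides agree for every real x for which both sides are defined.

Conclusion: Yes, this is an identity.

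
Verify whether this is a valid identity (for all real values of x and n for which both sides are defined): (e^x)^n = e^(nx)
Claim: (e^x)^n = e^(nx).
Reasoning: e^x is a positive real number, and for a positive base B and real exponent n, B^n = e^(n·ln B). With B = e^x, ln B = x, so (e^x)^n = e^(n·x).
So the two sides agree for all real values of x and n for which both sides are defined.

Conclusion: Yes, this is an identity.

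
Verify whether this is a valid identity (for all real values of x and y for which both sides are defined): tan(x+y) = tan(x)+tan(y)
Claim: tan(x+y) = tan(x)+tan(y).
Test a specific point where both sides are defined: x = -π/3, y = π/6.
LHS = tan(x+y) ≈ -0.5774
RHS = tan(x)+tan(y) ≈ -1.1547
Since -0.5774 ≠ -1.1547, the equation fails at this point, so it cannot hold for all real values of x and y for which both sides are defined.
The correct formula is tan(x+y) = (tan(x) + tan(y))/(1 - tan(x)tan(y)).

Conclusion: No, this is NOT an identity.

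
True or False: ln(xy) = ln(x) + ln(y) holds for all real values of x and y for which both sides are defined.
True.

Claim: ln(xy) = ln(x) + ln(y).
Reasoning: Both sides are simultaneously defined only when x, y > 0. Write x = e^p, y = e^q (p = ln x, q = ln y). Then xy = e^p · e^q = e^(p+q), so ln(xy) = p + q = ln(x) + ln(y).
So the two sides agree for all real values of x and y for which both sides are defined.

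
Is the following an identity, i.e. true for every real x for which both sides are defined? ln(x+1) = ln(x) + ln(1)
Claim: ln(x+1) = ln(x) + ln(1).
Test a specific point where both sides are defined: x = 5.
LHS = ln(x+1) ≈ 1.7918
RHS = ln(x) + ln(1) ≈ 1.6094
Since 1.7918 ≠ 1.6094, the equation fails at this point, so it cannot hold for every real x for which both sides are defined.
ln(1) = 0, so the right side is just ln(x), which differs from ln(x+1).

Conclusion: No, this is NOT an identity.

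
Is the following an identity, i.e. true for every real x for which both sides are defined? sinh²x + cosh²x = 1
Claim: sinh²x + cosh²x = 1.
Test a specific point where both sides are defined: x = 1/2.
LHS = sinh²x + cosh²x ≈ 1.5431
RHS = 1 ≈ 1.0000
Since 1.5431 ≠ 1.0000, the equation fails at this point, so it cannot hold for every real x for which both sides are defined.
The correct hyperbolic identity is cosh²x - sinh²x = 1 (a difference); the sum sinh²x + cosh²x equals cosh(2x).

Conclusion: No, this is NOT an identity.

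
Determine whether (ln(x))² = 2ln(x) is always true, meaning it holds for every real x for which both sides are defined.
Claim: (ln(x))² = 2ln(x).
Test a specific point where both sides are defined: x = 2.
LHS = (ln(x))² ≈ 0.4805
RHS = 2ln(x) ≈ 1.3863
Since 0.4805 ≠ 1.3863, the equation fails at this point, so it cannot hold for every real x for which both sides are defined.
2ln(x) equals ln(x²), which is not the same as (ln x)².

Conclusion: No, this is NOT an identity.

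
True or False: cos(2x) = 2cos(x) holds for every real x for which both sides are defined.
Claim: cos(2x) = 2cos(x).
Test a specific point where both sides are defined: x = 3π/4.
LHS = cos(2x) ≈ 0.0000
RHS = 2cos(x) ≈ -1.4142
Since 0.0000 ≠ -1.4142, the equation fails at this point, so it cannot hold for every real x for which both sides are defined.
The correct double-angle formula is cos(2x) = cos²x - sin²x.

Conclusion: False.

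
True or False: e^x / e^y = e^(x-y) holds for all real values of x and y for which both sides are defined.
Claim: e^x / e^y = e^(x-y).
Reasoning: 1/e^y = e^(-y), so e^x / e^y = e^x · e^(-y) = e^(x + (-y)) = e^(x-y) by the product rule for exponents.
So the two sides agree for all real values of x and y for which both sides are defined.

Conclusion: True.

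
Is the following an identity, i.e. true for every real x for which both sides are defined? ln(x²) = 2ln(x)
Claim: ln(x²) = 2ln(x).
Reasoning: The right side requires x > 0. For x > 0, x² = (e^(ln x))² = e^(2ln x), so ln(x²) = 2ln(x). (For x < 0 the right side is undefined, so those values are outside the claim.)
So the two sides agree for every real x for which both sides are defined.

Conclusion: Yes, this is an identity.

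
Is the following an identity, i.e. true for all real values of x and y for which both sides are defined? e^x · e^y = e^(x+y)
Yes, this is an identity.

Claim: e^x · e^y = e^(x+y).
Reasoning: This is the law of exponents for a common base: multiplying powers adds exponents. E.g. from the series, (Σ x^j/j!)(Σ y^k/k!) = Σ_m (Σ_{j+k=m} x^j y^k/(j!k!)) = Σ_m (x+y)^m/m! by the binomial theorem.
So the two sides agree for all real values of x and y for which both sides are defined.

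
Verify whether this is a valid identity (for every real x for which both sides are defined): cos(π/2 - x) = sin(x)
Claim: cos(π/2 - x) = sin(x).
Reasoning: Use cos(u - v) = cos(u)cos(v) + sin(u)sin(v) with u = π/2, v = x: cos(π/2)cos(x) + sin(π/2)sin(x) = 0·cos(x) + 1·sin(x) = sin(x).
So the two sides agree for every real x for which both sides are defined.

Conclusion: Yes, this is an identity.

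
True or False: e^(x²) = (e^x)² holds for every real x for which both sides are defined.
Claim: e^(x²) = (e^x)².
Test a specific point where both sides are defined: x = 3.
LHS = e^(x²) ≈ 8103.0839
RHS = (e^x)² ≈ 403.4288
Since 8103.0839 ≠ 403.4288, the equation fails at this point, so it cannot hold for every real x for which both sides are defined.
(e^x)² = e^(2x), and 2x ≠ x² in general.

Conclusion: False.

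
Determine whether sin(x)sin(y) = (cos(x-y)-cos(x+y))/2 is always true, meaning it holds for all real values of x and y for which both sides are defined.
Yes, this is an identity.

Claim: sin(x)sin(y) = (cos(x-y)-cos(x+y))/2.
Reasoning: cos(x-y) = cos(x)cos(y) + sin(x)sin(y) and cos(x+y) = cos(x)cos(y) - sin(x)sin(y). Subtracting, cos(x-y) - cos(x+y) = 2sin(x)sin(y); divide by 2.
So the two sides agree for all real values of x and y for which both sides are defined.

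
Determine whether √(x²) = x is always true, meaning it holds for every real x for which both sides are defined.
Claim: √(x²) = x.
Test a specific point where both sides are defined: x = -1.
LHS = √(x²) ≈ 1.0000
RHS = x ≈ -1.0000
Since 1.0000 ≠ -1.0000, the equation fails at this point, so it cannot hold for every real x for which both sides are defined.
√(x²) = |x|, which differs from x whenever x < 0 (both sides are defined for every real x).

Conclusion: No, this is NOT an identity.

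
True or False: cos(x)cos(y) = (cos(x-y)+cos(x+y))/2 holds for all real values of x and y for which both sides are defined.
Claim: cos(x)cos(y) = (cos(x-y)+cos(x+y))/2.
Reasoning: cos(x-y) = cos(x)cos(y) + sin(x)sin(y) and cos(x+y) = cos(x)cos(y) - sin(x)sin(y). Adding, cos(x-y) + cos(x+y) = 2cos(x)cos(y); divide by 2.
So the two sides agree for all real values of x and y for which both sides are defined.

Conclusion: True.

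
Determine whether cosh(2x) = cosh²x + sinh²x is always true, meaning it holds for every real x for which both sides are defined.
Claim: cosh(2x) = cosh²x + sinh²x.
Reasoning: cosh²x = (e^(2x) + 2 + e^(-2x))/4 and sinh²x = (e^(2x) - 2 + e^(-2x))/4. Adding gives (2e^(2x) + 2e^(-2x))/4 = (e^(2x) + e^(-2x))/2 = cosh(2x).
So the two sides agree for every real x for which both sides are defined.

Conclusion: Yes, this is an identity.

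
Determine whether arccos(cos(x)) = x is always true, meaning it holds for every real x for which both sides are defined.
Claim: arccos(cos(x)) = x.
Test a specific point where both sides are defined: x = -π/6.
LHS = arccos(cos(x)) ≈ 0.5236
RHS = x ≈ -0.5236
Since 0.5236 ≠ -0.5236, the equation fails at this point, so it cannot hold for every real x for which both sides are defined.
arccos only returns values in [0, π], so arccos(cos(x)) = x holds only for x in that interval, not for all real x.

Conclusion: No, this is NOT an identity.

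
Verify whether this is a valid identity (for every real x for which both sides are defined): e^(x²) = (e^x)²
No, this is NOT an identity.

Claim: e^(x²) = (e^x)².
Test a specific point where both sides are defined: x = -2.
LHS = e^(x²) ≈ 54.5982
RHS = (e^x)² ≈ 0.0183
Since 54.5982 ≠ 0.0183, the equation fails at this point, so it cannot hold for every real x for which both sides are defined.
(e^x)² = e^(2x), and 2x ≠ x² in general.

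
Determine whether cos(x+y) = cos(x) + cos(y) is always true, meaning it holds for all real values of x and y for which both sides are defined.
No, this is NOT an identity.

Claim: cos(x+y) = cos(x) + cos(y).
Test a specific point where both sides are defined: x = π/4, y = -π/6.
LHS = cos(x+y) ≈ 0.9659
RHS = cos(x) + cos(y) ≈ 1.5731
Since 0.9659 ≠ 1.5731, the equation fails at this point, so it cannot hold for all real values of x and y for which both sides are defined.
The correct expansion is cos(x+y) = cos(x)cos(y) - sin(x)sin(y); cosine is not additive.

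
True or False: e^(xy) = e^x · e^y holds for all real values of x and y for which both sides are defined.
Claim: e^(xy) = e^x · e^y.
Test a specific point where both sides are defined: x = 3, y = 2.
LHS = e^(xy) ≈ 403.4288
RHS = e^x · e^y ≈ 148.4132
Since 403.4288 ≠ 148.4132, the equation fails at this point, so it cannot hold for all real values of x and y for which both sides are defined.
e^x · e^y = e^(x+y), not e^(xy).

Conclusion: False.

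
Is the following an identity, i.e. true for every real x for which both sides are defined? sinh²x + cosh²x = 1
Claim: sinh²x + cosh²x = 1.
Test a specific point where both sides are defined: x = -2.
LHS = sinh²x + cosh²x ≈ 27.3082
RHS = 1 ≈ 1.0000
Since 27.3082 ≠ 1.0000, the equation fails at this point, so it cannot hold for every real x for which both sides are defined.
The correct hyperbolic identity is cosh²x - sinh²x = 1 (a difference); the sum sinh²x + cosh²x equals cosh(2x).

Conclusion: No, this is NOT an identity.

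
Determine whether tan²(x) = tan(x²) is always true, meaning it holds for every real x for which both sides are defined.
Claim: tan²(x) = tan(x²).
Test a specific point where both sides are defined: x = -π/4.
LHS = tan²(x) ≈ 1.0000
RHS = tan(x²) ≈ 0.7092
Since 1.0000 ≠ 0.7092, the equation fails at this point, so it cannot hold for every real x for which both sides are defined.
tan²(x) means (tan x)², squaring the output; tan(x²) squares the input. These are different functions.

Conclusion: No, this is NOT an identity.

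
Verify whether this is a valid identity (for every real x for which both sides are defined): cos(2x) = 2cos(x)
Claim: cos(2x) = 2cos(x).
Test a specific point where both sides are defined: x = 2π/3.
LHS = cos(2x) ≈ -0.5000
RHS = 2cos(x) ≈ -1.0000
Since -0.5000 ≠ -1.0000, the equation fails at this point, so it cannot hold for every real x for which both sides are defined.
The correct double-angle formula is cos(2x) = cos²x - sin²x.

Conclusion: No, this is NOT an identity.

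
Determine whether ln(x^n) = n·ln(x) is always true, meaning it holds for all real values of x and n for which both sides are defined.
Claim: ln(x^n) = n·ln(x).
Reasoning: The right side requires x > 0. For x > 0, x^n = (e^(ln x))^n = e^(n·ln x), so taking ln of both sides gives ln(x^n) = n·ln(x).
So the two sides agree for all real values of x and n for which both sides are defined.

Conclusion: Yes, this is an identity.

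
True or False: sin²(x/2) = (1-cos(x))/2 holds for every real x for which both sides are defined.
Claim: sin²(x/2) = (1-cos(x))/2.
Reasoning: Use cos(2θ) = 1 - 2sin²θ with θ = x/2: cos(x) = 1 - 2sin²(x/2). Solving for sin²(x/2) gives (1 - cos(x))/2.
So the two sides agree for every real x for which both sides are defined.

Conclusion: True.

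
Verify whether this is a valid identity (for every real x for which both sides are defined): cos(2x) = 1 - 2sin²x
Yes, this is an identity.

Claim: cos(2x) = 1 - 2sin²x.
Reasoning: cos(2x) = cos²x - sin²x. Replace cos²x by 1 - sin²x: (1 - sin²x) - sin²x = 1 - 2sin²x.
So the two sides agree for every real x for which both sides are defined.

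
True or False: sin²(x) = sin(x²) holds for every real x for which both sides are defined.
False.

Claim: sin²(x) = sin(x²).
Test a specific point where both sides are defined: x = π/3.
LHS = sin²(x) ≈ 0.7500
RHS = sin(x²) ≈ 0.8897
Since 0.7500 ≠ 0.8897, the equation fails at this point, so it cannot hold for every real x for which both sides are defined.
sin²(x) means (sin x)², squaring the output; sin(x²) squares the input. These are different functions.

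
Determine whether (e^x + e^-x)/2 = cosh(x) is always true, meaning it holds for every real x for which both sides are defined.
Claim: (e^x + e^-x)/2 = cosh(x).
Reasoning: This is exactly the definition of the hyperbolic cosine: cosh(x) := (e^x + e^-x)/2.
So the two sides agree for every real x for which both sides are defined.

Conclusion: Yes, this is an identity.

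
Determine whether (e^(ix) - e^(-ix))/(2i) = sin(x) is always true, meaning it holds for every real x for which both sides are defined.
Yes, this is an identity.

Claim: (e^(ix) - e^(-ix))/(2i) = sin(x).
Reasoning: By Euler's formula e^(ix) = cos(x) + i·sin(x) and e^(-ix) = cos(x) - i·sin(x). Subtracting cancels the cosine terms: e^(ix) - e^(-ix) = 2i·sin(x); divide by 2i.
So the two sides agree for every real x for which both sides are defined.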